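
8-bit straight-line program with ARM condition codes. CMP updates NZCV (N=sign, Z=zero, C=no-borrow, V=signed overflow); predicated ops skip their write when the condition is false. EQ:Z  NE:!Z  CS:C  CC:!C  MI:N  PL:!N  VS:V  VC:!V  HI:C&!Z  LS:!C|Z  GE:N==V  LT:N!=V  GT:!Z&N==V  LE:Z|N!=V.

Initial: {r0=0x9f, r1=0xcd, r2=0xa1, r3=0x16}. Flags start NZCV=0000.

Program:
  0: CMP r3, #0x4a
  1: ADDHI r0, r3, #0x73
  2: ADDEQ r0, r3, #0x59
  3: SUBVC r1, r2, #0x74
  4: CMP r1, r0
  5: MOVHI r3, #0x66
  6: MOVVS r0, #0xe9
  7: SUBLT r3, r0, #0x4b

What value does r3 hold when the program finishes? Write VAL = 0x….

VAL = 0x16

[0] flags=1000 → (cmp)
[1] flags=1000 HI?F → skip
[2] flags=1000 EQ?F → skip
[3] flags=1000 VC?T → r1=0x2d
[4] flags=1001 → (cmp)
[5] flags=1001 HI?F → skip
[6] flags=1001 VS?T → r0=0xe9
[7] flags=1001 LT?F → skip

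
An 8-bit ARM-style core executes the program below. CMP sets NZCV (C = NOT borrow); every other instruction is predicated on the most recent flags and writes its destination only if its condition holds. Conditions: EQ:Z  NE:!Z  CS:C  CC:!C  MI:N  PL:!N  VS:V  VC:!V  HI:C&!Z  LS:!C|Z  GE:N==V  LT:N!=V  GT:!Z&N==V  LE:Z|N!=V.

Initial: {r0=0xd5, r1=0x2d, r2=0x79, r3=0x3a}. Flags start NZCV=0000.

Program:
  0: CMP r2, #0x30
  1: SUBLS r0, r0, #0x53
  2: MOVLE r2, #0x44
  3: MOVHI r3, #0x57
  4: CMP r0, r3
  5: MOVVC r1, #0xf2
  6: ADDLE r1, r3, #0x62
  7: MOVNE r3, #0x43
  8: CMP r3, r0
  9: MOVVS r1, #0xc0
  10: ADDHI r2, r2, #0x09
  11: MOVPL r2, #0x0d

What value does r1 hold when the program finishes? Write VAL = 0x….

VAL = 0xb9

0: ✓ CMP  NZCV=0010
1: · SUBLS
2: · MOVLE
3: ✓ MOVHI  r3←0x57
4: ✓ CMP  NZCV=0011
5: · MOVVC
6: ✓ ADDLE  r1←0xb9
7: ✓ MOVNE  r3←0x43
8: ✓ CMP  NZCV=0000
9: · MOVVS
10: · ADDHI
11: ✓ MOVPL  r2←0x0d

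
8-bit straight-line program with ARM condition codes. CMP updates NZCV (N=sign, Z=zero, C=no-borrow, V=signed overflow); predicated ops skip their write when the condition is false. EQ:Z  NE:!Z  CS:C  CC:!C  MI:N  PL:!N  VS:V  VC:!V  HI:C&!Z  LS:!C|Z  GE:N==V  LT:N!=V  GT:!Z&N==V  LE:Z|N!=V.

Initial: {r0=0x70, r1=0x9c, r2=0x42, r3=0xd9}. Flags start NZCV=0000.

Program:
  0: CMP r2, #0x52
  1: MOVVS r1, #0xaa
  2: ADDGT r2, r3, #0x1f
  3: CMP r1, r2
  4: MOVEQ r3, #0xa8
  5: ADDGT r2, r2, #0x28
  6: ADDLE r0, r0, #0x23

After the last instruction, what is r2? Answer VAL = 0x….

VAL = 0x42

[0] flags=1000 → (cmp)
[1] flags=1000 VS?F → skip
[2] flags=1000 GT?F → skip
[3] flags=0011 → (cmp)
[4] flags=0011 EQ?F → skip
[5] flags=0011 GT?F → skip
[6] flags=0011 LE?T → r0=0x93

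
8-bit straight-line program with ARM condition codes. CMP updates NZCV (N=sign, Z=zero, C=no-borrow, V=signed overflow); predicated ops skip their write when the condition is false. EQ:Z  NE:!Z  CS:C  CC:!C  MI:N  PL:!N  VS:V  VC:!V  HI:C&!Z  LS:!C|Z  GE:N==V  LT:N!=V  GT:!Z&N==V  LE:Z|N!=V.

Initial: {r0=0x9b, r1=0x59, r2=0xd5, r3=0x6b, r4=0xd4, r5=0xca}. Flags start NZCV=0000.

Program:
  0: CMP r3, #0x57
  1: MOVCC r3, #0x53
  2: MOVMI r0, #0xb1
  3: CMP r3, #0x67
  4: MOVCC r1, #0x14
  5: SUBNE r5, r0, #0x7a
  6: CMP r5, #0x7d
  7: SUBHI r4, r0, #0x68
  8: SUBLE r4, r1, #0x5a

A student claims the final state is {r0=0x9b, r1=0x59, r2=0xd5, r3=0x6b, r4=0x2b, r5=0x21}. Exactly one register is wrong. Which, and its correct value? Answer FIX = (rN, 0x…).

[0] flags=0010 → (cmp)
[1] flags=0010 CC?F → skip
[2] flags=0010 MI?F → skip
[3] flags=0010 → (cmp)
[4] flags=0010 CC?F → skip
[5] flags=0010 NE?T → r5=0x21
[6] flags=1000 → (cmp)
[7] flags=1000 HI?F → skip
[8] flags=1000 LE?T → r4=0xff

FIX = (r4, 0xff)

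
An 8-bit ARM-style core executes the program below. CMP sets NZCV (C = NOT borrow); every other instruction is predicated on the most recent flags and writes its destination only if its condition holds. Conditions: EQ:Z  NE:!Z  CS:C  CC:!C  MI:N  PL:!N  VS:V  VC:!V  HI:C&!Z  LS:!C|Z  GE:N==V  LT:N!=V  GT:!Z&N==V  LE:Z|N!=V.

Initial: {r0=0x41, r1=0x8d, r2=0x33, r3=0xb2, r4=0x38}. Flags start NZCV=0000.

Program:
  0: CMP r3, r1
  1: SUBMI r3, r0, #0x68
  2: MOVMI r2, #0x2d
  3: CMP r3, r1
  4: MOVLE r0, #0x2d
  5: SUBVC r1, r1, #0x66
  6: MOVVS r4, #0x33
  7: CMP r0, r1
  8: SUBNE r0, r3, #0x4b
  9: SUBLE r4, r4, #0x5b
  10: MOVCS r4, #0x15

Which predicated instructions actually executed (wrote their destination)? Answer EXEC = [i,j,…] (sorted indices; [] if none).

0: ✓ CMP  NZCV=0010
1: · SUBMI
2: · MOVMI
3: ✓ CMP  NZCV=0010
4: · MOVLE
5: ✓ SUBVC  r1←0x27
6: · MOVVS
7: ✓ CMP  NZCV=0010
8: ✓ SUBNE  r0←0x67
9: · SUBLE
10: ✓ MOVCS  r4←0x15

EXEC = [5,8,10]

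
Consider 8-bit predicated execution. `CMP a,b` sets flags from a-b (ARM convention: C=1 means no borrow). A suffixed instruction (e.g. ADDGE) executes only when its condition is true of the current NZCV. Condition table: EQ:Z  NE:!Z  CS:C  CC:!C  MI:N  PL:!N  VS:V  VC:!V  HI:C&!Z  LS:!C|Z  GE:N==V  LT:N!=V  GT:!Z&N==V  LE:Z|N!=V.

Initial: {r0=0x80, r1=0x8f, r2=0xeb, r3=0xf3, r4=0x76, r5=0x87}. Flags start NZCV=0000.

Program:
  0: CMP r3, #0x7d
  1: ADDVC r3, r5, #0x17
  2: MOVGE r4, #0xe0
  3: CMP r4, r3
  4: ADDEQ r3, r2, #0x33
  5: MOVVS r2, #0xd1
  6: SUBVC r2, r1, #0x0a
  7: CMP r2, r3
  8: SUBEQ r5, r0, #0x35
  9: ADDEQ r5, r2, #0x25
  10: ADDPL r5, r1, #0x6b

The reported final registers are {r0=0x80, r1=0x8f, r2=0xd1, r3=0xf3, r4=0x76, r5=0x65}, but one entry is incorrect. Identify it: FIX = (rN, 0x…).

FIX = (r5, 0x87)

[0] flags=0011 → (cmp)
[1] flags=0011 VC?F → skip
[2] flags=0011 GE?F → skip
[3] flags=1001 → (cmp)
[4] flags=1001 EQ?F → skip
[5] flags=1001 VS?T → r2=0xd1
[6] flags=1001 VC?F → skip
[7] flags=1000 → (cmp)
[8] flags=1000 EQ?F → skip
[9] flags=1000 EQ?F → skip
[10] flags=1000 PL?F → skip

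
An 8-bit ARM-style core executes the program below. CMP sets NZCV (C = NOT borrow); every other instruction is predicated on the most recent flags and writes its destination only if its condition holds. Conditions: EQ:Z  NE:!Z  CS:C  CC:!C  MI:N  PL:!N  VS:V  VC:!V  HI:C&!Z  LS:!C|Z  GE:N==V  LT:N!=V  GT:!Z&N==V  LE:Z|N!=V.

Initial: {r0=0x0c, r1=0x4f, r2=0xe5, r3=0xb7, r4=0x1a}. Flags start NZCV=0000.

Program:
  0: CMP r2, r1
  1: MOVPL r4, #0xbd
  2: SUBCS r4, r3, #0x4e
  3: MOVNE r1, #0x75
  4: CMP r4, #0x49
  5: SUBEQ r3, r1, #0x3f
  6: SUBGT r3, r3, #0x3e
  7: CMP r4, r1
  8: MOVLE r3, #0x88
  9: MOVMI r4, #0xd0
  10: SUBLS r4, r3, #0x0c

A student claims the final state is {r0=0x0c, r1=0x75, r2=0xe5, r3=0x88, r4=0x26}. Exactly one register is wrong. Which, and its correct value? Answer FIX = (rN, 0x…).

0: ✓ CMP  NZCV=1010
1: · MOVPL
2: ✓ SUBCS  r4←0x69
3: ✓ MOVNE  r1←0x75
4: ✓ CMP  NZCV=0010
5: · SUBEQ
6: ✓ SUBGT  r3←0x79
7: ✓ CMP  NZCV=1000
8: ✓ MOVLE  r3←0x88
9: ✓ MOVMI  r4←0xd0
10: ✓ SUBLS  r4←0x7c

FIX = (r4, 0x7c)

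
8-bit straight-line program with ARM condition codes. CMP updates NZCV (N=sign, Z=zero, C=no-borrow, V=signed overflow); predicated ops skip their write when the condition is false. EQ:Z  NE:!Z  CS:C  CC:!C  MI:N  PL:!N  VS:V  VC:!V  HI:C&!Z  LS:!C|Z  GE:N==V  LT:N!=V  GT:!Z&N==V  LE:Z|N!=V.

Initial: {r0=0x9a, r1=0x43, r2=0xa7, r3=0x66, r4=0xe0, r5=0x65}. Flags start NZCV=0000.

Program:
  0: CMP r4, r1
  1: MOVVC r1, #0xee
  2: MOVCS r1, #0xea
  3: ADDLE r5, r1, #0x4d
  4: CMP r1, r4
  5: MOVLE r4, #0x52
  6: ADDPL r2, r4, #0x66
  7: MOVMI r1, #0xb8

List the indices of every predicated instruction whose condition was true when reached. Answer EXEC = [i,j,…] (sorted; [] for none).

EXEC = [1,2,3,6]

[0] flags=1010 → (cmp)
[1] flags=1010 VC?T → r1=0xee
[2] flags=1010 CS?T → r1=0xea
[3] flags=1010 LE?T → r5=0x37
[4] flags=0010 → (cmp)
[5] flags=0010 LE?F → skip
[6] flags=0010 PL?T → r2=0x46
[7] flags=0010 MI?F → skip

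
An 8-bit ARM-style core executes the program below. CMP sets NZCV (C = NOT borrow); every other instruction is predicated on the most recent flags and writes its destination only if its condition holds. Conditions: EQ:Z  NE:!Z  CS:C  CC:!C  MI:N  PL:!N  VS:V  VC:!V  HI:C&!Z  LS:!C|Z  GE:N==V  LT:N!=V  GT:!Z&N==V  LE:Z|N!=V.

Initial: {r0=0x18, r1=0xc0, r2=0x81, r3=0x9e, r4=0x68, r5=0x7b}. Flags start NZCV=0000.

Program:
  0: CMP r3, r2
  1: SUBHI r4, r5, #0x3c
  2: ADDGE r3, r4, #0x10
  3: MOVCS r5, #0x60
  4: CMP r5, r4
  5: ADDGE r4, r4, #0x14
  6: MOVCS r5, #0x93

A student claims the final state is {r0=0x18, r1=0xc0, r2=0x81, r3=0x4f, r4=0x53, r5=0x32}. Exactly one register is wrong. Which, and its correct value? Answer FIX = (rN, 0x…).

FIX = (r5, 0x93)

0: ✓ CMP  NZCV=0010
1: ✓ SUBHI  r4←0x3f
2: ✓ ADDGE  r3←0x4f
3: ✓ MOVCS  r5←0x60
4: ✓ CMP  NZCV=0010
5: ✓ ADDGE  r4←0x53
6: ✓ MOVCS  r5←0x93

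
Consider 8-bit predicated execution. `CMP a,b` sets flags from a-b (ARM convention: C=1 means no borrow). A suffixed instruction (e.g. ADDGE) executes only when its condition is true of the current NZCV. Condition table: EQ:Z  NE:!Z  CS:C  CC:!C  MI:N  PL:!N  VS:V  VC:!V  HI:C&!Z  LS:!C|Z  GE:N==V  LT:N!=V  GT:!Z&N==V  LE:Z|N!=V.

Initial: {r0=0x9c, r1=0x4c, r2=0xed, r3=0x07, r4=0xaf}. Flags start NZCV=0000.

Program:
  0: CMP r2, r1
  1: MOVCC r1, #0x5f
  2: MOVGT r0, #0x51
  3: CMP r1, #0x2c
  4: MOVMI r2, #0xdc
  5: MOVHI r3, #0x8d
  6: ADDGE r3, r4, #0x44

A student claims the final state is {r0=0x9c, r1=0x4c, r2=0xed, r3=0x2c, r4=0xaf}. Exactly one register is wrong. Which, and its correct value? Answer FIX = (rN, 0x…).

FIX = (r3, 0xf3)

[0] flags=1010 → (cmp)
[1] flags=1010 CC?F → skip
[2] flags=1010 GT?F → skip
[3] flags=0010 → (cmp)
[4] flags=0010 MI?F → skip
[5] flags=0010 HI?T → r3=0x8d
[6] flags=0010 GE?T → r3=0xf3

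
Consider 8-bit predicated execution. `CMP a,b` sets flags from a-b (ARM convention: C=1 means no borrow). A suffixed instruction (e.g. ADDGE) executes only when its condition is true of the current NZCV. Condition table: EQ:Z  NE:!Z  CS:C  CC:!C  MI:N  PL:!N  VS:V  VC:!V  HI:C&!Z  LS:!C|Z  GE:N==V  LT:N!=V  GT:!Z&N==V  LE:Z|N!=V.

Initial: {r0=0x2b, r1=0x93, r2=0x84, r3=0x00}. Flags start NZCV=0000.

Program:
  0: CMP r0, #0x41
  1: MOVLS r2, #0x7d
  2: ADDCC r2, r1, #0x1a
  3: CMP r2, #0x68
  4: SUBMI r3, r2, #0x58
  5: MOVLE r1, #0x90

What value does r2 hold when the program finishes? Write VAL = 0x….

[0] flags=1000 → (cmp)
[1] flags=1000 LS?T → r2=0x7d
[2] flags=1000 CC?T → r2=0xad
[3] flags=0011 → (cmp)
[4] flags=0011 MI?F → skip
[5] flags=0011 LE?T → r1=0x90

VAL = 0xad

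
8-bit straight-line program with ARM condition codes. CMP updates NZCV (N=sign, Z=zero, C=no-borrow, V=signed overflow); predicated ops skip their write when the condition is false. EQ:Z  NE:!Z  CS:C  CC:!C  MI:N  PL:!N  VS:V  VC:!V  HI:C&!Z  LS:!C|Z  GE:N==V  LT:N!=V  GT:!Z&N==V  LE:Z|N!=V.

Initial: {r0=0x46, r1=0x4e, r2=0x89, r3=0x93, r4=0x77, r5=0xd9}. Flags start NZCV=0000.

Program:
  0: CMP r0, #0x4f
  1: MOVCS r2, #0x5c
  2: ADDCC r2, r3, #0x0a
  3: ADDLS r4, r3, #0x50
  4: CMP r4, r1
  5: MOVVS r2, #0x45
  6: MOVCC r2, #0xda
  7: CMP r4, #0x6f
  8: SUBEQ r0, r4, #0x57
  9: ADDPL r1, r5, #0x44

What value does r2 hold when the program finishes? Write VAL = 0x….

[0] flags=1000 → (cmp)
[1] flags=1000 CS?F → skip
[2] flags=1000 CC?T → r2=0x9d
[3] flags=1000 LS?T → r4=0xe3
[4] flags=1010 → (cmp)
[5] flags=1010 VS?F → skip
[6] flags=1010 CC?F → skip
[7] flags=0011 → (cmp)
[8] flags=0011 EQ?F → skip
[9] flags=0011 PL?T → r1=0x1d

VAL = 0x9d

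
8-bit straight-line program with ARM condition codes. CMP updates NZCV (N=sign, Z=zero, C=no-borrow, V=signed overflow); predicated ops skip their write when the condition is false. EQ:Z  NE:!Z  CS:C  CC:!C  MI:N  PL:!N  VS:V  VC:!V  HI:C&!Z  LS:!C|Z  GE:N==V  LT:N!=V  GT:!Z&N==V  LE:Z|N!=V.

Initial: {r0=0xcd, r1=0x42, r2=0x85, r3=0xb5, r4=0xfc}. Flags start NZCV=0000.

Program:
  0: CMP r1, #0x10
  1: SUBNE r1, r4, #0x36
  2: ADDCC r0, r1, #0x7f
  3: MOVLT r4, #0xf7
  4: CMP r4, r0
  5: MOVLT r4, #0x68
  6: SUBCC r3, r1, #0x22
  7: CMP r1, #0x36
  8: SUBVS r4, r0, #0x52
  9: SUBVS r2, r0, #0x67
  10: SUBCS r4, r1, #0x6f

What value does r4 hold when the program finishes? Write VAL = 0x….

[0] flags=0010 → (cmp)
[1] flags=0010 NE?T → r1=0xc6
[2] flags=0010 CC?F → skip
[3] flags=0010 LT?F → skip
[4] flags=0010 → (cmp)
[5] flags=0010 LT?F → skip
[6] flags=0010 CC?F → skip
[7] flags=1010 → (cmp)
[8] flags=1010 VS?F → skip
[9] flags=1010 VS?F → skip
[10] flags=1010 CS?T → r4=0x57

VAL = 0x57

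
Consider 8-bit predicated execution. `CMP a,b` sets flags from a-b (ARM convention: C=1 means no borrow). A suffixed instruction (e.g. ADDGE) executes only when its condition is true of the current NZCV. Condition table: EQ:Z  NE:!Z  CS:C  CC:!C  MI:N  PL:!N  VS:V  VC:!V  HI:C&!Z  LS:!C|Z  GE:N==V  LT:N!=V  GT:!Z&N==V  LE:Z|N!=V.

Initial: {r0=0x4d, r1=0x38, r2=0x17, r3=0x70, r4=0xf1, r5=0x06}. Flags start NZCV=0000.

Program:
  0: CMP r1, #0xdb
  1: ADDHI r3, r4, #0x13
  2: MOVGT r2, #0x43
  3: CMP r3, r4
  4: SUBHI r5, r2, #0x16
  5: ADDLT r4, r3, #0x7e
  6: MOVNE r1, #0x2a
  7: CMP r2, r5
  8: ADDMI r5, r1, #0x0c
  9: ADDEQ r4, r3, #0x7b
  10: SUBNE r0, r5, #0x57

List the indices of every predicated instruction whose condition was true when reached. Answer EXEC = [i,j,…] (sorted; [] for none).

[0] flags=0000 → (cmp)
[1] flags=0000 HI?F → skip
[2] flags=0000 GT?T → r2=0x43
[3] flags=0000 → (cmp)
[4] flags=0000 HI?F → skip
[5] flags=0000 LT?F → skip
[6] flags=0000 NE?T → r1=0x2a
[7] flags=0010 → (cmp)
[8] flags=0010 MI?F → skip
[9] flags=0010 EQ?F → skip
[10] flags=0010 NE?T → r0=0xaf

EXEC = [2,6,10]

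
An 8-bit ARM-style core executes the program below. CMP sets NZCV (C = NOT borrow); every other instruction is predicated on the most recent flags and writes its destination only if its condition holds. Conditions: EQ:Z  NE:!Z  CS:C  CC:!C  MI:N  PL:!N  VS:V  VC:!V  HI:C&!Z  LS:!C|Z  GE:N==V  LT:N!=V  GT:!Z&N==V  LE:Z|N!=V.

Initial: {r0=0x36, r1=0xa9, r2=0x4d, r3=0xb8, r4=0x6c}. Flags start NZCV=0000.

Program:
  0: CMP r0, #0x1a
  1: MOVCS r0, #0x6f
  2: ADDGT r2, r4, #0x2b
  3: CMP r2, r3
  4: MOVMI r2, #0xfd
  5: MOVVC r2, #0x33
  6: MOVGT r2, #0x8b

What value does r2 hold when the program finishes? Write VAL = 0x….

VAL = 0x33

[0] flags=0010 → (cmp)
[1] flags=0010 CS?T → r0=0x6f
[2] flags=0010 GT?T → r2=0x97
[3] flags=1000 → (cmp)
[4] flags=1000 MI?T → r2=0xfd
[5] flags=1000 VC?T → r2=0x33
[6] flags=1000 GT?F → skip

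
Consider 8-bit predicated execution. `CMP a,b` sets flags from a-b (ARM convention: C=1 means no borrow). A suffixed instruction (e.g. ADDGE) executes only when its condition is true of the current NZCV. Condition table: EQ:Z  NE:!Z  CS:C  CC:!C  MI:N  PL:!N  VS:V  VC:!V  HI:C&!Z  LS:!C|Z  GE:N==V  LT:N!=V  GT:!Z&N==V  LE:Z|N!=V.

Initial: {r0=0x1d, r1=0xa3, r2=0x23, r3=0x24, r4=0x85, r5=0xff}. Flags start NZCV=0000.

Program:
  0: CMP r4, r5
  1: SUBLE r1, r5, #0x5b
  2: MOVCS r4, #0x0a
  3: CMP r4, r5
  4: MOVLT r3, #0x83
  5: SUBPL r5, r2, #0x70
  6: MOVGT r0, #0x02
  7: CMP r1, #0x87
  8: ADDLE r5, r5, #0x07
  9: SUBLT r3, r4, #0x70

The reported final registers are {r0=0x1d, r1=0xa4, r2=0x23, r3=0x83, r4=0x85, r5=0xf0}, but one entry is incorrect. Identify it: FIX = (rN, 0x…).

FIX = (r5, 0xff)

[0] flags=1000 → (cmp)
[1] flags=1000 LE?T → r1=0xa4
[2] flags=1000 CS?F → skip
[3] flags=1000 → (cmp)
[4] flags=1000 LT?T → r3=0x83
[5] flags=1000 PL?F → skip
[6] flags=1000 GT?F → skip
[7] flags=0010 → (cmp)
[8] flags=0010 LE?F → skip
[9] flags=0010 LT?F → skip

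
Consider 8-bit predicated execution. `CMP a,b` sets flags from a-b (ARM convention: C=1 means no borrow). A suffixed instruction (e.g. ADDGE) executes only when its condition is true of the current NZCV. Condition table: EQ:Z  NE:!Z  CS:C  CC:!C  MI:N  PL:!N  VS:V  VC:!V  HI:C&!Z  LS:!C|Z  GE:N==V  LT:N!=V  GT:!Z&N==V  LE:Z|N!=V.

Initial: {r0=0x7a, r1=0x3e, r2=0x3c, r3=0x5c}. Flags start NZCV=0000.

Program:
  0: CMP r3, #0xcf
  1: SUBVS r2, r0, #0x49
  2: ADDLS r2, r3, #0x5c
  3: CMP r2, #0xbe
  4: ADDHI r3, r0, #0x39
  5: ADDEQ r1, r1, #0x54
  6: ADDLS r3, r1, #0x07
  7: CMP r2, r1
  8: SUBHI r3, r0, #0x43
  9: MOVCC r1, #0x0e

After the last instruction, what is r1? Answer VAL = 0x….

VAL = 0x3e

0: ✓ CMP  NZCV=1001
1: ✓ SUBVS  r2←0x31
2: ✓ ADDLS  r2←0xb8
3: ✓ CMP  NZCV=1000
4: · ADDHI
5: · ADDEQ
6: ✓ ADDLS  r3←0x45
7: ✓ CMP  NZCV=0011
8: ✓ SUBHI  r3←0x37
9: · MOVCC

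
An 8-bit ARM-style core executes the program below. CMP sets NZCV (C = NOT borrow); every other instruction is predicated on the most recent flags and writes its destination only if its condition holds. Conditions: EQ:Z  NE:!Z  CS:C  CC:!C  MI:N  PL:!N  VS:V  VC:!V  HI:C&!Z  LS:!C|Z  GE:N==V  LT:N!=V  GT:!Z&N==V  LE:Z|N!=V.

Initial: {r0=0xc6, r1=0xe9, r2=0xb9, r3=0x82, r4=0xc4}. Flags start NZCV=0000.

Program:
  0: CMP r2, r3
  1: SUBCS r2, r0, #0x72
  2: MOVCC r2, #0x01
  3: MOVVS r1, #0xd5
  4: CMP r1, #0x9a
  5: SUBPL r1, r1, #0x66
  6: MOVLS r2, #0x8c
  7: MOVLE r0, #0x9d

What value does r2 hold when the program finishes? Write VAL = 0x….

0: ✓ CMP  NZCV=0010
1: ✓ SUBCS  r2←0x54
2: · MOVCC
3: · MOVVS
4: ✓ CMP  NZCV=0010
5: ✓ SUBPL  r1←0x83
6: · MOVLS
7: · MOVLE

VAL = 0x54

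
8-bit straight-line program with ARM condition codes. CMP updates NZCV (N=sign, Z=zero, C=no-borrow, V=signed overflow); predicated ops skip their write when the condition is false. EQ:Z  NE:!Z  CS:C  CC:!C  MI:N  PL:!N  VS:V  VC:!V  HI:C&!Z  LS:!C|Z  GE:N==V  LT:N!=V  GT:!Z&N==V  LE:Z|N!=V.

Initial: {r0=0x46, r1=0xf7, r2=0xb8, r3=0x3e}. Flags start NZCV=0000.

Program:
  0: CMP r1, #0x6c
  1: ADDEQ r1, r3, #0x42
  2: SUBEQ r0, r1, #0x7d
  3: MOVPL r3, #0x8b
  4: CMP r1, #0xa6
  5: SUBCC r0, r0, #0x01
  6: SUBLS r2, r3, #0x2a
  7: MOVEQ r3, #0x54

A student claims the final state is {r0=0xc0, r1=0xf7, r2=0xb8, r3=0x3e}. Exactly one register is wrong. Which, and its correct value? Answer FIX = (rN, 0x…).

FIX = (r0, 0x46)

[0] flags=1010 → (cmp)
[1] flags=1010 EQ?F → skip
[2] flags=1010 EQ?F → skip
[3] flags=1010 PL?F → skip
[4] flags=0010 → (cmp)
[5] flags=0010 CC?F → skip
[6] flags=0010 LS?F → skip
[7] flags=0010 EQ?F → skip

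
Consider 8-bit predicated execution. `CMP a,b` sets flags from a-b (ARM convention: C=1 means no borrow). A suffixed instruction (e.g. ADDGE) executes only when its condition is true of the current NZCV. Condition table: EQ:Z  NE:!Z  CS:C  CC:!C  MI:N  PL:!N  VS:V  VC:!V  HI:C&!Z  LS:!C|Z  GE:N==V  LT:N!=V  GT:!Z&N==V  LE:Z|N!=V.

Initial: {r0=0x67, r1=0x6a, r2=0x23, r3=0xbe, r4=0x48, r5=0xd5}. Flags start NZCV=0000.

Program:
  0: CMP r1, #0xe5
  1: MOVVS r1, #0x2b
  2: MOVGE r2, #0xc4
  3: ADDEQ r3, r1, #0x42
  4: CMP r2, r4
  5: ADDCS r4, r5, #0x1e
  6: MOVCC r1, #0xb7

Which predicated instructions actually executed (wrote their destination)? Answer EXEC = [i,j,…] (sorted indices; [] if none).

EXEC = [1,2,5]

0: ✓ CMP  NZCV=1001
1: ✓ MOVVS  r1←0x2b
2: ✓ MOVGE  r2←0xc4
3: · ADDEQ
4: ✓ CMP  NZCV=0011
5: ✓ ADDCS  r4←0xf3
6: · MOVCC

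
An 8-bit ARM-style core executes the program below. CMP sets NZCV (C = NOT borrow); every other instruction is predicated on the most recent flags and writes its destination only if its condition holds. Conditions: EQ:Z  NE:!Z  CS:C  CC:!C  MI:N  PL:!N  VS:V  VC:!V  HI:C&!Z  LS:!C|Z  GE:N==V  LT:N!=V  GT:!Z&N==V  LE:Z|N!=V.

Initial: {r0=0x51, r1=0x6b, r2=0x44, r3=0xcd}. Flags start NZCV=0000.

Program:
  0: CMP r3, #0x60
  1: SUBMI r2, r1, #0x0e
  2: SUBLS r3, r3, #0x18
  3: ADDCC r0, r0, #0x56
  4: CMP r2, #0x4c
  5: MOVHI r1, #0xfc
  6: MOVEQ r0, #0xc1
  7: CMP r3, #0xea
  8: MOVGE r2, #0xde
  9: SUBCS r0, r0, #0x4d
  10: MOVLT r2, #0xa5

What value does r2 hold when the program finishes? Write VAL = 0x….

VAL = 0xa5

[0] flags=0011 → (cmp)
[1] flags=0011 MI?F → skip
[2] flags=0011 LS?F → skip
[3] flags=0011 CC?F → skip
[4] flags=1000 → (cmp)
[5] flags=1000 HI?F → skip
[6] flags=1000 EQ?F → skip
[7] flags=1000 → (cmp)
[8] flags=1000 GE?F → skip
[9] flags=1000 CS?F → skip
[10] flags=1000 LT?T → r2=0xa5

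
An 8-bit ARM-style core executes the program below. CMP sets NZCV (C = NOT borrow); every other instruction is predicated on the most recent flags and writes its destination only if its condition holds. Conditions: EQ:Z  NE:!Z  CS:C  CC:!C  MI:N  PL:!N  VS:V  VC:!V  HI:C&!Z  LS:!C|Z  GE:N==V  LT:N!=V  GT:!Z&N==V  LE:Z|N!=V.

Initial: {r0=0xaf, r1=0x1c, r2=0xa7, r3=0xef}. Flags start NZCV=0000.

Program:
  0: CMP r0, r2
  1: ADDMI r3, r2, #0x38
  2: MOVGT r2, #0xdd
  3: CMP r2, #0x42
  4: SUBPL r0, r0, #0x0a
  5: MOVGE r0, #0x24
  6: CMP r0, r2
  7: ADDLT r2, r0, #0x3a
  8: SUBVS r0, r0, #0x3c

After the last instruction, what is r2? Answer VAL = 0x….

VAL = 0xe9

[0] flags=0010 → (cmp)
[1] flags=0010 MI?F → skip
[2] flags=0010 GT?T → r2=0xdd
[3] flags=1010 → (cmp)
[4] flags=1010 PL?F → skip
[5] flags=1010 GE?F → skip
[6] flags=1000 → (cmp)
[7] flags=1000 LT?T → r2=0xe9
[8] flags=1000 VS?F → skip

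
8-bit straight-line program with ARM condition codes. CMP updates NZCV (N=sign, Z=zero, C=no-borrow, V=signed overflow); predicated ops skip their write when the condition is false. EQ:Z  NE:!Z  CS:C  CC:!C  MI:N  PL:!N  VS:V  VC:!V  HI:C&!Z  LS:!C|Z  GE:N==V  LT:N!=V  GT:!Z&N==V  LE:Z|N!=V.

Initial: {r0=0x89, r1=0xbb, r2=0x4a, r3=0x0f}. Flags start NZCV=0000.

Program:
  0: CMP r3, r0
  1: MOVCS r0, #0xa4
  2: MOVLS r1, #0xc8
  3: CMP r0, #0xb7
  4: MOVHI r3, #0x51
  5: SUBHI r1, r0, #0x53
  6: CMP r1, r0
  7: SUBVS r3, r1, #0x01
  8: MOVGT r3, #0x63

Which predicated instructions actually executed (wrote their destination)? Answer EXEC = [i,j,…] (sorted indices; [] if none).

EXEC = [2,8]

0: ✓ CMP  NZCV=1001
1: · MOVCS
2: ✓ MOVLS  r1←0xc8
3: ✓ CMP  NZCV=1000
4: · MOVHI
5: · SUBHI
6: ✓ CMP  NZCV=0010
7: · SUBVS
8: ✓ MOVGT  r3←0x63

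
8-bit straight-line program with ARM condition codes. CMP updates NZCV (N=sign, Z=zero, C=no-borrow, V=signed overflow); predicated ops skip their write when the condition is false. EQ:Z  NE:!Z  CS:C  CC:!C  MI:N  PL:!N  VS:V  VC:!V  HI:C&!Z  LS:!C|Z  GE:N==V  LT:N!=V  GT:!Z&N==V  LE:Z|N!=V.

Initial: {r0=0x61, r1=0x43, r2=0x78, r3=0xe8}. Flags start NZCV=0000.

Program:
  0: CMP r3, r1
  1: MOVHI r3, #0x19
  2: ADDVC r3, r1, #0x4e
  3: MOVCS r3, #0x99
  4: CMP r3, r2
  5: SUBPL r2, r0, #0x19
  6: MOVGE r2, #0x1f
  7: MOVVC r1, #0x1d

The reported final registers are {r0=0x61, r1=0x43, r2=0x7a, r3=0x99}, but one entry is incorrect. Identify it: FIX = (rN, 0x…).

[0] flags=1010 → (cmp)
[1] flags=1010 HI?T → r3=0x19
[2] flags=1010 VC?T → r3=0x91
[3] flags=1010 CS?T → r3=0x99
[4] flags=0011 → (cmp)
[5] flags=0011 PL?T → r2=0x48
[6] flags=0011 GE?F → skip
[7] flags=0011 VC?F → skip

FIX = (r2, 0x48)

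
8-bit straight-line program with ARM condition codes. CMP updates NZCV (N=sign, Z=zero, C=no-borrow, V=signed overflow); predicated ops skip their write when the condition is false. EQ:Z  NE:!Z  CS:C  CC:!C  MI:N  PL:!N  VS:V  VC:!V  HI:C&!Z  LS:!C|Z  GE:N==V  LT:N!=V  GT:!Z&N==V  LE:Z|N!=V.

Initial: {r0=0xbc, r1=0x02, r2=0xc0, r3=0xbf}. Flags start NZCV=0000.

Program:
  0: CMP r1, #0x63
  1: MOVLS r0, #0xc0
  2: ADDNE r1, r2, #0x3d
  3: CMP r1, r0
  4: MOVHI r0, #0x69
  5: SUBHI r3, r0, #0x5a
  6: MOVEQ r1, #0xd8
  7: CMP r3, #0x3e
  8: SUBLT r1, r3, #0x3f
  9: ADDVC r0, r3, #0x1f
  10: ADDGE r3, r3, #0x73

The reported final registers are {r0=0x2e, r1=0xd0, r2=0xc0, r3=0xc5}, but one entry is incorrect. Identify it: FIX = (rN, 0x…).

[0] flags=1000 → (cmp)
[1] flags=1000 LS?T → r0=0xc0
[2] flags=1000 NE?T → r1=0xfd
[3] flags=0010 → (cmp)
[4] flags=0010 HI?T → r0=0x69
[5] flags=0010 HI?T → r3=0x0f
[6] flags=0010 EQ?F → skip
[7] flags=1000 → (cmp)
[8] flags=1000 LT?T → r1=0xd0
[9] flags=1000 VC?T → r0=0x2e
[10] flags=1000 GE?F → skip

FIX = (r3, 0x0f)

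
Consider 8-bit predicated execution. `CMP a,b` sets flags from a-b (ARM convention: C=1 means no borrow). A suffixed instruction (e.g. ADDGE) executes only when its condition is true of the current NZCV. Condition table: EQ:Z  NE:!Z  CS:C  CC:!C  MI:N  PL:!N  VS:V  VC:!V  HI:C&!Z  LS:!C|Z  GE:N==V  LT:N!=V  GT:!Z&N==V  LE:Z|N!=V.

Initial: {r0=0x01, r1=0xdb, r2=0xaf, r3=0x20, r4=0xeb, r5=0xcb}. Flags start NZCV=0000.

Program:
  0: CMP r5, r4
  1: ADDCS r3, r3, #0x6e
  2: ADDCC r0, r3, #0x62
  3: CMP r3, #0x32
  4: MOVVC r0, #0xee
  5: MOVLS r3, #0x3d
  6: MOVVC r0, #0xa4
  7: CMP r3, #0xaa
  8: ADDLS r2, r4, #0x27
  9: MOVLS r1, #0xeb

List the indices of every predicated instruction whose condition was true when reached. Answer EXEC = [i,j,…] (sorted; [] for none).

[0] flags=1000 → (cmp)
[1] flags=1000 CS?F → skip
[2] flags=1000 CC?T → r0=0x82
[3] flags=1000 → (cmp)
[4] flags=1000 VC?T → r0=0xee
[5] flags=1000 LS?T → r3=0x3d
[6] flags=1000 VC?T → r0=0xa4
[7] flags=1001 → (cmp)
[8] flags=1001 LS?T → r2=0x12
[9] flags=1001 LS?T → r1=0xeb

EXEC = [2,4,5,6,8,9]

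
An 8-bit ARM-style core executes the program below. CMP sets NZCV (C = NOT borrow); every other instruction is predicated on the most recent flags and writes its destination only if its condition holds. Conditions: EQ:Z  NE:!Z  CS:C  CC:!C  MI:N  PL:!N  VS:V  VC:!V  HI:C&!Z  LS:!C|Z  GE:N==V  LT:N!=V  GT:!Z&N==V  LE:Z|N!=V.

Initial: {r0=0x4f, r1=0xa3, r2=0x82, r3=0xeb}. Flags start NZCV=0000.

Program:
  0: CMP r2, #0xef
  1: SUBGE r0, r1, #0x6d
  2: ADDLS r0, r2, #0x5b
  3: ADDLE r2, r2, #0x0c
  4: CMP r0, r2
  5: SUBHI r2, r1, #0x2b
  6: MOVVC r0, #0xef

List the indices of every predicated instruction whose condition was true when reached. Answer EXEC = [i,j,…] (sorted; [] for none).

EXEC = [2,3,5,6]

0: ✓ CMP  NZCV=1000
1: · SUBGE
2: ✓ ADDLS  r0←0xdd
3: ✓ ADDLE  r2←0x8e
4: ✓ CMP  NZCV=0010
5: ✓ SUBHI  r2←0x78
6: ✓ MOVVC  r0←0xef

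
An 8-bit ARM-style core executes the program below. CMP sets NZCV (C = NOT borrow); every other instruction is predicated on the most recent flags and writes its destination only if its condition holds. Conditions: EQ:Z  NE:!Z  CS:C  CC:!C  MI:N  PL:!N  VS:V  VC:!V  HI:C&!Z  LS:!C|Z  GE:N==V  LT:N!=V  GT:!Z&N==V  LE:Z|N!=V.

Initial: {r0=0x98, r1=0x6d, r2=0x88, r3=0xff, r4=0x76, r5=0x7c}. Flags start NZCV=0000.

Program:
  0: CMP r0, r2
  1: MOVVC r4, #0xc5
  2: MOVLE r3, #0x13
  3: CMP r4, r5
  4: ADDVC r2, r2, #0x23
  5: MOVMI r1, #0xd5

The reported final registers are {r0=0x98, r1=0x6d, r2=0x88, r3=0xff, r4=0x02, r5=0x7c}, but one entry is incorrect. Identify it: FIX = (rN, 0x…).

0: ✓ CMP  NZCV=0010
1: ✓ MOVVC  r4←0xc5
2: · MOVLE
3: ✓ CMP  NZCV=0011
4: · ADDVC
5: · MOVMI

FIX = (r4, 0xc5)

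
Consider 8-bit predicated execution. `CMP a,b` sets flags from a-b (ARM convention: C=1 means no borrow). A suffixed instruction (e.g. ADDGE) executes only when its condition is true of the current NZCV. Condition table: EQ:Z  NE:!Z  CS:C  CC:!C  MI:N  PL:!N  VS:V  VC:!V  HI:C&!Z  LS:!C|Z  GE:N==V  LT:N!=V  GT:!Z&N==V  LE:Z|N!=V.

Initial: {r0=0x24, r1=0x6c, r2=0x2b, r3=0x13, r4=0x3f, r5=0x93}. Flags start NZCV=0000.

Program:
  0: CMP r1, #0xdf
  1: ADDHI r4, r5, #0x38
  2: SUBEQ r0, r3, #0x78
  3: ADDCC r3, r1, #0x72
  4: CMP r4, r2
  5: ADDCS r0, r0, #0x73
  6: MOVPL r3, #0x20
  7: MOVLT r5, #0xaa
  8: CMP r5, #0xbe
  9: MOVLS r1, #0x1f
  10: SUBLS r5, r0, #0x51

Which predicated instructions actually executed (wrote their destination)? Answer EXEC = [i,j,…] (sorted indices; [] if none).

EXEC = [3,5,6,9,10]

0: ✓ CMP  NZCV=1001
1: · ADDHI
2: · SUBEQ
3: ✓ ADDCC  r3←0xde
4: ✓ CMP  NZCV=0010
5: ✓ ADDCS  r0←0x97
6: ✓ MOVPL  r3←0x20
7: · MOVLT
8: ✓ CMP  NZCV=1000
9: ✓ MOVLS  r1←0x1f
10: ✓ SUBLS  r5←0x46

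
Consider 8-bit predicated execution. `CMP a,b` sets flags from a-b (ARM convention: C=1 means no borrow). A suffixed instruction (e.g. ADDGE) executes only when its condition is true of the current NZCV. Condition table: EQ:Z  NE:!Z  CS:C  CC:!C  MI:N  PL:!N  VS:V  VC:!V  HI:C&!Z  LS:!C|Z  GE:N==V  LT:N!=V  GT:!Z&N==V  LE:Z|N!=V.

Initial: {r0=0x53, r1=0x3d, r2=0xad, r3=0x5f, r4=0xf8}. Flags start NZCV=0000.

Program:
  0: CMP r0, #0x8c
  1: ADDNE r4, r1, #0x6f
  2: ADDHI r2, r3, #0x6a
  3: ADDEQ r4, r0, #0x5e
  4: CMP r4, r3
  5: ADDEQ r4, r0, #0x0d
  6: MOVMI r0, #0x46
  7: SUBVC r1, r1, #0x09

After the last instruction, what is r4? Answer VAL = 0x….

VAL = 0xac

0: ✓ CMP  NZCV=1001
1: ✓ ADDNE  r4←0xac
2: · ADDHI
3: · ADDEQ
4: ✓ CMP  NZCV=0011
5: · ADDEQ
6: · MOVMI
7: · SUBVC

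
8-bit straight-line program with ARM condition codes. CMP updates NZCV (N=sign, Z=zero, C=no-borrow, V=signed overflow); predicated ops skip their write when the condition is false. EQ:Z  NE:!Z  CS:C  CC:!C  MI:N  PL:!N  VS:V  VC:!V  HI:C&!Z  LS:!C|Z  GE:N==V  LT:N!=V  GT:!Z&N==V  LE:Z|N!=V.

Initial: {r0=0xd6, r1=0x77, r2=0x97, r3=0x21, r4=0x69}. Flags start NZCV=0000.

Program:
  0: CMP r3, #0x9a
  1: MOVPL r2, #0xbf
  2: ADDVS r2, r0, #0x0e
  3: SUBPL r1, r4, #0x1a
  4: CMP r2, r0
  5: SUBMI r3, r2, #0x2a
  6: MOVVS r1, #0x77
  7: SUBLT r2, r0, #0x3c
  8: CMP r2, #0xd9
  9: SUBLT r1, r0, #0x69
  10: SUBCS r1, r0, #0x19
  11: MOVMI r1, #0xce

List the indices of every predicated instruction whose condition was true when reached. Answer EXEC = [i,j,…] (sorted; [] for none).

[0] flags=1001 → (cmp)
[1] flags=1001 PL?F → skip
[2] flags=1001 VS?T → r2=0xe4
[3] flags=1001 PL?F → skip
[4] flags=0010 → (cmp)
[5] flags=0010 MI?F → skip
[6] flags=0010 VS?F → skip
[7] flags=0010 LT?F → skip
[8] flags=0010 → (cmp)
[9] flags=0010 LT?F → skip
[10] flags=0010 CS?T → r1=0xbd
[11] flags=0010 MI?F → skip

EXEC = [2,10]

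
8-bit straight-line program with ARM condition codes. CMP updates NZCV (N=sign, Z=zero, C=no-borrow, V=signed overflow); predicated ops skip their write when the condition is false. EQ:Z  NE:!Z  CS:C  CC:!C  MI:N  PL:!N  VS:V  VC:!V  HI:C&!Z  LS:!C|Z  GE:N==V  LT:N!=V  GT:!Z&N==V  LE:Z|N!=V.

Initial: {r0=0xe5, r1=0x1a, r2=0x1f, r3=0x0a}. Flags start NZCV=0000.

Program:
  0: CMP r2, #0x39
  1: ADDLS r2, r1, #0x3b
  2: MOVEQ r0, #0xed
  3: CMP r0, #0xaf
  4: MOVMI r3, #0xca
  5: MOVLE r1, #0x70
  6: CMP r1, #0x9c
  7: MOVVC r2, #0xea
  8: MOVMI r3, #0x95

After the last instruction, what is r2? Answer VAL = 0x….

VAL = 0xea

[0] flags=1000 → (cmp)
[1] flags=1000 LS?T → r2=0x55
[2] flags=1000 EQ?F → skip
[3] flags=0010 → (cmp)
[4] flags=0010 MI?F → skip
[5] flags=0010 LE?F → skip
[6] flags=0000 → (cmp)
[7] flags=0000 VC?T → r2=0xea
[8] flags=0000 MI?F → skip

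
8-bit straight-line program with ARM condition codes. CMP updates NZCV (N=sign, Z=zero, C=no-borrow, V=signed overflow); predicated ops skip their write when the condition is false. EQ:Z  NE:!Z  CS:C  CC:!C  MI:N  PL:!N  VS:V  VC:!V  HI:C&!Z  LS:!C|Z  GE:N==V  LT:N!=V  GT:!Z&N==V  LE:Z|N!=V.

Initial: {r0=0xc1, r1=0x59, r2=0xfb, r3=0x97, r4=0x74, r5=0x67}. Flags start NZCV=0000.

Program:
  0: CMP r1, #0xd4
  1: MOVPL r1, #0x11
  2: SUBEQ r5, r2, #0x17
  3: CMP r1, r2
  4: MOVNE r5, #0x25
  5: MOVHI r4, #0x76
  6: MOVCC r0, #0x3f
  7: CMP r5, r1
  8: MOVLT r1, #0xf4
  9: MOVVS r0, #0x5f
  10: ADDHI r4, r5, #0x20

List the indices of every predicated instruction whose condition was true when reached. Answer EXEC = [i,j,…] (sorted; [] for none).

EXEC = [4,6,8]

0: ✓ CMP  NZCV=1001
1: · MOVPL
2: · SUBEQ
3: ✓ CMP  NZCV=0000
4: ✓ MOVNE  r5←0x25
5: · MOVHI
6: ✓ MOVCC  r0←0x3f
7: ✓ CMP  NZCV=1000
8: ✓ MOVLT  r1←0xf4
9: · MOVVS
10: · ADDHI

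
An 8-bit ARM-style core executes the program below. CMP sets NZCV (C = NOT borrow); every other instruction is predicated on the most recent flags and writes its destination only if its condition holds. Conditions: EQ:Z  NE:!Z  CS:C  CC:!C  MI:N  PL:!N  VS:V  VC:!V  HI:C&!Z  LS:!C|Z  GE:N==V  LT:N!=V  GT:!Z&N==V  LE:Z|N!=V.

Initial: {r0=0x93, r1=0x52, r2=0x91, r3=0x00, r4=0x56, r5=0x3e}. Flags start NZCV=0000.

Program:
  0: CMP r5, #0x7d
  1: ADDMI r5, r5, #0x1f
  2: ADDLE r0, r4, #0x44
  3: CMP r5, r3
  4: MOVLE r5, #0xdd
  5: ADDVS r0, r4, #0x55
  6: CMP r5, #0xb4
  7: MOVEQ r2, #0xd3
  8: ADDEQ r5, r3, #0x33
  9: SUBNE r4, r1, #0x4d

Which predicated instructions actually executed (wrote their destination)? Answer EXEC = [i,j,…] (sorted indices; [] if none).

[0] flags=1000 → (cmp)
[1] flags=1000 MI?T → r5=0x5d
[2] flags=1000 LE?T → r0=0x9a
[3] flags=0010 → (cmp)
[4] flags=0010 LE?F → skip
[5] flags=0010 VS?F → skip
[6] flags=1001 → (cmp)
[7] flags=1001 EQ?F → skip
[8] flags=1001 EQ?F → skip
[9] flags=1001 NE?T → r4=0x05

EXEC = [1,2,9]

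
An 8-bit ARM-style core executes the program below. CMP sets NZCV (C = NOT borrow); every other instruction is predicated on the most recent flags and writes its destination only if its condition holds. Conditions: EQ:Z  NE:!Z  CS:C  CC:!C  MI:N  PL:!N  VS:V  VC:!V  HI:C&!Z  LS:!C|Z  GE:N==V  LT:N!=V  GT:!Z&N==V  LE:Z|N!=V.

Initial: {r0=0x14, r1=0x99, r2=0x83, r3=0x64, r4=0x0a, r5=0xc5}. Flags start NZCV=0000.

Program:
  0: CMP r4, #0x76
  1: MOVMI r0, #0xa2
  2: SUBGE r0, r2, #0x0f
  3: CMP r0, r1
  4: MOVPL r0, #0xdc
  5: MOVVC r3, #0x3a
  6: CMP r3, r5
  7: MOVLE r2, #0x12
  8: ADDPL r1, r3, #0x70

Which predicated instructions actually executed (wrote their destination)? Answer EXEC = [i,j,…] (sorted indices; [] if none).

EXEC = [1,4,5,8]

[0] flags=1000 → (cmp)
[1] flags=1000 MI?T → r0=0xa2
[2] flags=1000 GE?F → skip
[3] flags=0010 → (cmp)
[4] flags=0010 PL?T → r0=0xdc
[5] flags=0010 VC?T → r3=0x3a
[6] flags=0000 → (cmp)
[7] flags=0000 LE?F → skip
[8] flags=0000 PL?T → r1=0xaa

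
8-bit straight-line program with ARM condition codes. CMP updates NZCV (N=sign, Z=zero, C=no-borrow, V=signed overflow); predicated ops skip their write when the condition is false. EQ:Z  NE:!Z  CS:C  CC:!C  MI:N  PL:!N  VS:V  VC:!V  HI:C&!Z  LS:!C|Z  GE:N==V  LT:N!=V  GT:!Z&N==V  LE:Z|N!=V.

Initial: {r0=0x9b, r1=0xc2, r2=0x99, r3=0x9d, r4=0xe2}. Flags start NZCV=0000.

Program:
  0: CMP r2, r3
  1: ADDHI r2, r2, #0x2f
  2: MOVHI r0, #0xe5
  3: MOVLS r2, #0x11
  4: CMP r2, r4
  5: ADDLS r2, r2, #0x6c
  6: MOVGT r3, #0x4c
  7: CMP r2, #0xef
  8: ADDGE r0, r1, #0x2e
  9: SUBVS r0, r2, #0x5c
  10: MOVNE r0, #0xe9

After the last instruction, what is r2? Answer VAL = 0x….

VAL = 0x7d

0: ✓ CMP  NZCV=1000
1: · ADDHI
2: · MOVHI
3: ✓ MOVLS  r2←0x11
4: ✓ CMP  NZCV=0000
5: ✓ ADDLS  r2←0x7d
6: ✓ MOVGT  r3←0x4c
7: ✓ CMP  NZCV=1001
8: ✓ ADDGE  r0←0xf0
9: ✓ SUBVS  r0←0x21
10: ✓ MOVNE  r0←0xe9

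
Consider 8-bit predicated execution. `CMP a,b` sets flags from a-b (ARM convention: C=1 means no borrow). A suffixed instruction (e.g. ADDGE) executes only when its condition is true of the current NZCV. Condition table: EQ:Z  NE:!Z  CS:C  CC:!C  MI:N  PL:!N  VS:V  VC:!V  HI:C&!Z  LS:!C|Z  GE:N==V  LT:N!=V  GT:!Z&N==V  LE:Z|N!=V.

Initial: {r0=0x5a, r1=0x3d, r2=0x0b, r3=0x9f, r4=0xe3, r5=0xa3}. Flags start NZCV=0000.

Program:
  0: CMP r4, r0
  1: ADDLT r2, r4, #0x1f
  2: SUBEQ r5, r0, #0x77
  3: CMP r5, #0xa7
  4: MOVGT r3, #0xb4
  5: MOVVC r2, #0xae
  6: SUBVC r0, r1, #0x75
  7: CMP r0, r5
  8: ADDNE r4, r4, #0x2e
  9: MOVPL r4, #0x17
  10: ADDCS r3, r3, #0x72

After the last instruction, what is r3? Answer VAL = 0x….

[0] flags=1010 → (cmp)
[1] flags=1010 LT?T → r2=0x02
[2] flags=1010 EQ?F → skip
[3] flags=1000 → (cmp)
[4] flags=1000 GT?F → skip
[5] flags=1000 VC?T → r2=0xae
[6] flags=1000 VC?T → r0=0xc8
[7] flags=0010 → (cmp)
[8] flags=0010 NE?T → r4=0x11
[9] flags=0010 PL?T → r4=0x17
[10] flags=0010 CS?T → r3=0x11

VAL = 0x11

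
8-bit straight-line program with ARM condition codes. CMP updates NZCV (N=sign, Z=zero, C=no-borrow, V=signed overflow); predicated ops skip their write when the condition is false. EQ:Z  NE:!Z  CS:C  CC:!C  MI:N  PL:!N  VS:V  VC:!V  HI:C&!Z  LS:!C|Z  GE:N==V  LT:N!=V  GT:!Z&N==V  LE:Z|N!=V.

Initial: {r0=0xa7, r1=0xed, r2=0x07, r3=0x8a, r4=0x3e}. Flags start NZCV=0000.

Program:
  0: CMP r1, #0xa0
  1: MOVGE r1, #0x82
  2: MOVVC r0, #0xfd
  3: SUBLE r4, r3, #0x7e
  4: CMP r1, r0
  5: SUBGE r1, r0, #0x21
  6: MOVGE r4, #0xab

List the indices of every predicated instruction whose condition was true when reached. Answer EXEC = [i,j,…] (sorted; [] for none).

EXEC = [1,2]

0: ✓ CMP  NZCV=0010
1: ✓ MOVGE  r1←0x82
2: ✓ MOVVC  r0←0xfd
3: · SUBLE
4: ✓ CMP  NZCV=1000
5: · SUBGE
6: · MOVGE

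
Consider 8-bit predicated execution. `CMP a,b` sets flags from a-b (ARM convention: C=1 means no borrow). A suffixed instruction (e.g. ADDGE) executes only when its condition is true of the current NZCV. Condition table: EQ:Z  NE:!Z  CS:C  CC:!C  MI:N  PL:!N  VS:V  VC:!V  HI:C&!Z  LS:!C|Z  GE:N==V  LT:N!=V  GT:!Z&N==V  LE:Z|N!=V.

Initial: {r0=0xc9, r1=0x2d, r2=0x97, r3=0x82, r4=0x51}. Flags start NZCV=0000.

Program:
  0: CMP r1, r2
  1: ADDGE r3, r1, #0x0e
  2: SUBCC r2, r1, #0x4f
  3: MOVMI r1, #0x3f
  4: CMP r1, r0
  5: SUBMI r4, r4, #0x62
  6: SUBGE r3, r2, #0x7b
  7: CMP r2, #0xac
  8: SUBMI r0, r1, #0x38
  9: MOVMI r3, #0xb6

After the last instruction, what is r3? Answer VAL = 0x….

0: ✓ CMP  NZCV=1001
1: ✓ ADDGE  r3←0x3b
2: ✓ SUBCC  r2←0xde
3: ✓ MOVMI  r1←0x3f
4: ✓ CMP  NZCV=0000
5: · SUBMI
6: ✓ SUBGE  r3←0x63
7: ✓ CMP  NZCV=0010
8: · SUBMI
9: · MOVMI

VAL = 0x63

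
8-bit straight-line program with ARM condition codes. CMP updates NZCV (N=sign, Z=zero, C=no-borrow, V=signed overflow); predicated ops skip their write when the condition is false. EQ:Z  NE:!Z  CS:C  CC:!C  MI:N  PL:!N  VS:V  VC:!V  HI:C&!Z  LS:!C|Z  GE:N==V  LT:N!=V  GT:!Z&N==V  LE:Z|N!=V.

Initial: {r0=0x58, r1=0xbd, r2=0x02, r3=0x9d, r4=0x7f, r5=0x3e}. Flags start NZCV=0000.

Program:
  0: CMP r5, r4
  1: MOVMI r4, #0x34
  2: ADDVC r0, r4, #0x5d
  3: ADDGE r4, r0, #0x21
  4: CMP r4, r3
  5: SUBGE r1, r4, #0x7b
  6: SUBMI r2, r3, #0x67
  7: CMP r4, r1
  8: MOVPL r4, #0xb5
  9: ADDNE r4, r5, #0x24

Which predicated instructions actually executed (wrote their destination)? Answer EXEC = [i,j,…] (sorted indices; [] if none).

[0] flags=1000 → (cmp)
[1] flags=1000 MI?T → r4=0x34
[2] flags=1000 VC?T → r0=0x91
[3] flags=1000 GE?F → skip
[4] flags=1001 → (cmp)
[5] flags=1001 GE?T → r1=0xb9
[6] flags=1001 MI?T → r2=0x36
[7] flags=0000 → (cmp)
[8] flags=0000 PL?T → r4=0xb5
[9] flags=0000 NE?T → r4=0x62

EXEC = [1,2,5,6,8,9]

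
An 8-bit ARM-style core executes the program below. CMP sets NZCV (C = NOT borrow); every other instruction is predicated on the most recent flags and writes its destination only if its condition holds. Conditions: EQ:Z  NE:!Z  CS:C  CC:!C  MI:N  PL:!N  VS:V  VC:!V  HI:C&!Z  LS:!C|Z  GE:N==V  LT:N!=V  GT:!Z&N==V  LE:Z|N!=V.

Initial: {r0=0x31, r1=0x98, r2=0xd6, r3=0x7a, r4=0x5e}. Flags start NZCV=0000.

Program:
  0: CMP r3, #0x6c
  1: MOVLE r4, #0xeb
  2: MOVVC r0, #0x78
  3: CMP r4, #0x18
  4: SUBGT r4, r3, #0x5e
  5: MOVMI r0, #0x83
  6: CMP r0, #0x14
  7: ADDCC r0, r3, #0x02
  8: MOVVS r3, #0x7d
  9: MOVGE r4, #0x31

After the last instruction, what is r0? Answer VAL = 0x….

VAL = 0x78

[0] flags=0010 → (cmp)
[1] flags=0010 LE?F → skip
[2] flags=0010 VC?T → r0=0x78
[3] flags=0010 → (cmp)
[4] flags=0010 GT?T → r4=0x1c
[5] flags=0010 MI?F → skip
[6] flags=0010 → (cmp)
[7] flags=0010 CC?F → skip
[8] flags=0010 VS?F → skip
[9] flags=0010 GE?T → r4=0x31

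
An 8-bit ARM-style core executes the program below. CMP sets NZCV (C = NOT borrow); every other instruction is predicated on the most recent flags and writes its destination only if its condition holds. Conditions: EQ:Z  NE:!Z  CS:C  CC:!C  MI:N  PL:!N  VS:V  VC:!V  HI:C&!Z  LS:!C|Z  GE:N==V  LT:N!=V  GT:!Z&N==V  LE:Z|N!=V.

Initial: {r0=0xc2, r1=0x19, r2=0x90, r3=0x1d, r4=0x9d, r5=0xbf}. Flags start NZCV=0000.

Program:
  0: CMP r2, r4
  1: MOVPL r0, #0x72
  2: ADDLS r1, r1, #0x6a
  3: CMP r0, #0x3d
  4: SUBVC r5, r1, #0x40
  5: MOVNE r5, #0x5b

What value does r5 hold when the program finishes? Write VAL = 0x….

VAL = 0x5b

0: ✓ CMP  NZCV=1000
1: · MOVPL
2: ✓ ADDLS  r1←0x83
3: ✓ CMP  NZCV=1010
4: ✓ SUBVC  r5←0x43
5: ✓ MOVNE  r5←0x5b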